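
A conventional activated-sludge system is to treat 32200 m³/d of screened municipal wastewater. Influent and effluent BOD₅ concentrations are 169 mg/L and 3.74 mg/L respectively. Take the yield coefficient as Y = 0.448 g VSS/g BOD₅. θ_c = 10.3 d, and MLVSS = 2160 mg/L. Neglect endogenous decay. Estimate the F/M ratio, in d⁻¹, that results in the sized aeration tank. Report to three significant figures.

F/M ≈ 0.222 d⁻¹

Biomass mass balance (decay neglected): V·X = Y·Q·(S₀ − S)·θ_c, so V = 0.448 × 32200 × (169 − 3.74) × 10.3 / 2160 = 11368 m³.
Food-to-microorganism ratio F/M = Q S₀ / (V X) = 32200 × 169 / (11368 × 2160) = 0.2216 d⁻¹.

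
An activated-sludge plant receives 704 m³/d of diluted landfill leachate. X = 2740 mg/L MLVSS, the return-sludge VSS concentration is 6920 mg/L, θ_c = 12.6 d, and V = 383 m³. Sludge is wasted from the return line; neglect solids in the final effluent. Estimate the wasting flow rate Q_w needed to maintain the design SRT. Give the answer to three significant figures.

θ_c = V·X/(Q_w·X_r) when wasting from the recycle, so Q_w = V·X/(θ_c·X_r) = 383.0 × 2740 / (12.6 × 6920) = 12.04 m³/d.

Q_w ≈ 12.0 m³/d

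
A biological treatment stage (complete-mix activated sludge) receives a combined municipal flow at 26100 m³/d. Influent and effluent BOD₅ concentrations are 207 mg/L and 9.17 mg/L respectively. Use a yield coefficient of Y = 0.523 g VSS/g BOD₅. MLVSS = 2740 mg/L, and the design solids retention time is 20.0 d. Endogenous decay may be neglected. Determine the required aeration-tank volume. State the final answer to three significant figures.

V ≈ 19700 m³

Biomass mass balance (decay neglected): V·X = Y·Q·(S₀ − S)·θ_c, so V = 0.523 × 26100 × (207 − 9.17) × 20.0 / 2740 = 19711 m³.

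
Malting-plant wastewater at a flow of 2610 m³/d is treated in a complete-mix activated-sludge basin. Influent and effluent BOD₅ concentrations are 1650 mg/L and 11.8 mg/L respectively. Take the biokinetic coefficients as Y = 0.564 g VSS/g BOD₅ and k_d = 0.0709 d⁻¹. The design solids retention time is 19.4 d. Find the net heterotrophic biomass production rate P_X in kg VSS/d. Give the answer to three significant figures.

P_X ≈ 1020 kg VSS/d

Y_obs = Y / (1 + k_d θ_c) = 0.564 / (1 + 0.0709 × 19.4) = 0.564 / 2.375 = 0.2374.
Mass of BOD₅ removed per day: Q(S₀ − S) = 2610 × 1638 g/m³ = 4276 kg/d.
P_X = Y_obs · Q(S₀ − S) = 0.2374 × 4276 = 1015 kg VSS/d.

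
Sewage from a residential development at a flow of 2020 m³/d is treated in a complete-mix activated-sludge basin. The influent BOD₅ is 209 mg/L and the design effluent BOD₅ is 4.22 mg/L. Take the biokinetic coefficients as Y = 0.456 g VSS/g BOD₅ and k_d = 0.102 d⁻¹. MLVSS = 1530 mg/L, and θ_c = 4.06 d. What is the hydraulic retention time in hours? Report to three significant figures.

τ ≈ 4.21 h

Steady-state biomass mass balance: V·X·(1 + k_d·θ_c) = Y·Q·(S₀ − S)·θ_c, so V = 0.456 × 2020 × (209 − 4.22) × 4.06 / [1530 × (1 + 0.102 × 4.06)] = 7.66×10^5 / 2164 = 354.0 m³.
Hydraulic retention time τ = V/Q = 354.0 / 2020 = 0.1752 d = 4.205 h.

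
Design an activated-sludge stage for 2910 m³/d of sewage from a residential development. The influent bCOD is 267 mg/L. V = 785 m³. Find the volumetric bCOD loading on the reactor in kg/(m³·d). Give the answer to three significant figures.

L_v ≈ 0.990 kg bCOD/(m³·d)

Volumetric loading L_v = Q·S₀ / V = 2910 × 267 g/m³ / 785.0 m³ = 989.8 g/(m³·d) = 0.9898 kg bCOD/(m³·d).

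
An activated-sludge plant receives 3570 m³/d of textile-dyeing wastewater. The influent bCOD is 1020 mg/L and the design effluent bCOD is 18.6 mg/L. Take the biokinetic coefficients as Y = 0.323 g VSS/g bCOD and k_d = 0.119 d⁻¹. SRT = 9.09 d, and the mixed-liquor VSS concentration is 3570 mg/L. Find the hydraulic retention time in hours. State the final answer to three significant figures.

From the SRT design equation V = Y Q (S₀−S) θ_c / [X (1 + k_d θ_c)] = 0.323 × 3570 × (1020 − 18.6) × 9.09 / [3570 × (1 + 0.119 × 9.09)] = 1.05×10^7 / 7432 = 1412 m³.
HRT = V/Q = 1412 m³ / 3570 m³·d⁻¹ = 0.3956 d × 24 = 9.495 h.

τ ≈ 9.50 h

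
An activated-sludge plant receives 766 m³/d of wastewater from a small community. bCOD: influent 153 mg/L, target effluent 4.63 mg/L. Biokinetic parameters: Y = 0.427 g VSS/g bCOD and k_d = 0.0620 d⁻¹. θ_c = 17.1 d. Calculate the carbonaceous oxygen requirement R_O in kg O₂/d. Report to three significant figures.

R_O ≈ 80.2 kg O₂/d

Observed yield with endogenous decay: Y_obs = Y / (1 + k_d·θ_c) = 0.427 / (1 + 0.0620 × 17.1) = 0.427 / 2.060 = 0.2073 g VSS/g bCOD.
Mass of bCOD removed per day: Q(S₀ − S) = 766 × 148.4 g/m³ = 113.7 kg/d.
P_X = Y_obs·Q·(S₀ − S) = 0.2073 × 113.7 = 23.56 kg VSS/d.
Carbonaceous O₂ demand = substrate oxidised − cell-mass equivalent = 113.7 − 1.42 × 23.56 = 80.20 kg O₂/d.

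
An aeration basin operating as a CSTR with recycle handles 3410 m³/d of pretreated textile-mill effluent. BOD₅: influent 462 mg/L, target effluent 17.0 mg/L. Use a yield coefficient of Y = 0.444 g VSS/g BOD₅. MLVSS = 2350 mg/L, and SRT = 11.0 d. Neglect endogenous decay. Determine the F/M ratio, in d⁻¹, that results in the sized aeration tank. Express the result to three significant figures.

With k_d = 0 the design equation reduces to V = Y Q (S₀−S) θ_c / X = 0.444 × 3410 × (462 − 17.0) × 11.0 / 2350 = 3154 m³.
Food-to-microorganism ratio F/M = Q S₀ / (V X) = 3410 × 462 / (3154 × 2350) = 0.2126 d⁻¹.

F/M ≈ 0.213 d⁻¹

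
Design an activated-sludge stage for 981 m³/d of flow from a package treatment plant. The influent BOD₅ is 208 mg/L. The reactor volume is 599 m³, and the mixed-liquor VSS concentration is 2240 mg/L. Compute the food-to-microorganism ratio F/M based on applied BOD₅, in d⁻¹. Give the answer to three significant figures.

F/M = applied load / biomass = Q·S₀/(V·X) = 981 × 208 / (599.0 × 2240) = 0.1521 d⁻¹.

F/M ≈ 0.152 d⁻¹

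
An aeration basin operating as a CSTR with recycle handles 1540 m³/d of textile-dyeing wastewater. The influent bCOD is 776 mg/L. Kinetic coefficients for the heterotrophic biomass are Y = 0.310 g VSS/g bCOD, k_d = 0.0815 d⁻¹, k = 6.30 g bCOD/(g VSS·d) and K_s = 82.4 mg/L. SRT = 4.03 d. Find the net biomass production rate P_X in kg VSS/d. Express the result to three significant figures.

Effluent substrate depends only on kinetics and SRT: S = K_s(1 + k_d θ_c) / [θ_c(Yk − k_d) − 1] = 82.4 × (1 + 0.0815 × 4.03) / [4.03 × (0.310 × 6.30 − 0.0815) − 1] = 109.5 / 6.542 = 16.73 mg/L.
Observed yield with endogenous decay: Y_obs = Y / (1 + k_d·θ_c) = 0.310 / (1 + 0.0815 × 4.03) = 0.310 / 1.328 = 0.2334 g VSS/g bCOD.
ΔS = 776 − 16.7 = 759.3 mg/L, so the substrate removal rate is 1540 × 759.3/1000 = 1169 kg bCOD/d.
P_X = Y_obs · Q(S₀ − S) = 0.2334 × 1169 = 272.9 kg VSS/d.

P_X ≈ 273 kg VSS/d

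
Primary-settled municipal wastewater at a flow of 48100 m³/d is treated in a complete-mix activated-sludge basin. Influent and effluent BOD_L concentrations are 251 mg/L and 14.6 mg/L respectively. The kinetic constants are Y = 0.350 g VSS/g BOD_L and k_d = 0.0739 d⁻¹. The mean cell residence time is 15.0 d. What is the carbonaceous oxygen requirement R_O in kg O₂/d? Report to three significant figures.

R_O ≈ 8690 kg O₂/d

Y_obs = Y / (1 + k_d θ_c) = 0.350 / (1 + 0.0739 × 15.0) = 0.350 / 2.108 = 0.1660.
Mass of BOD_L removed per day: Q(S₀ − S) = 48100 × 236.4 g/m³ = 11371 kg/d.
Net sludge production P_X = 0.1660 × 11371 = 1888 kg VSS/d.
R_O = Q·ΔS − 1.42 P_X = 11371 − 2680 = 8691 kg O₂/d.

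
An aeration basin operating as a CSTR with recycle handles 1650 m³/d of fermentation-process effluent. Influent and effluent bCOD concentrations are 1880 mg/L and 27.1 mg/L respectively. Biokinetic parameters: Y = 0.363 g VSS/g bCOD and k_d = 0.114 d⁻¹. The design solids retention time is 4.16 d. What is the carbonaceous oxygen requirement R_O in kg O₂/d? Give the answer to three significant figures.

Correct the yield for decay: Y_obs = Y/(1 + k_d θ_c) = 0.363 / (1 + 0.114 × 4.16) = 0.363 / 1.474 = 0.2462.
ΔS = 1880 − 27.1 = 1853 mg/L, so the substrate removal rate is 1650 × 1853/1000 = 3057 kg bCOD/d.
Biomass synthesised: P_X = Y_obs × 3057 = 752.8 kg VSS/d.
R_O = Q·ΔS − 1.42 P_X = 3057 − 1069 = 1988 kg O₂/d.

R_O ≈ 1990 kg O₂/d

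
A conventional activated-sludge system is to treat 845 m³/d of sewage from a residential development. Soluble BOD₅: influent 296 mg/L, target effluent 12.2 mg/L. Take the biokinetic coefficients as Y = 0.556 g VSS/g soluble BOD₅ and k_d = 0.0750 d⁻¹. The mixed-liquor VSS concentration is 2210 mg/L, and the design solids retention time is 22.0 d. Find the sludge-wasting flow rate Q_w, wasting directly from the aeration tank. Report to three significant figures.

Q_w ≈ 22.8 m³/d

Rearranging the biomass balance for a CMAS with decay, V = Y·Q·ΔS·θ_c / [X·(1+k_d θ_c)] = 0.556 × 845 × (296 − 12.2) × 22.0 / [2210 × (1 + 0.0750 × 22.0)] = 2.93×10^6 / 5856 = 500.9 m³.
Wasting from the aeration tank: Q_w = V / θ_c = 500.9 / 22.0 = 22.77 m³/d.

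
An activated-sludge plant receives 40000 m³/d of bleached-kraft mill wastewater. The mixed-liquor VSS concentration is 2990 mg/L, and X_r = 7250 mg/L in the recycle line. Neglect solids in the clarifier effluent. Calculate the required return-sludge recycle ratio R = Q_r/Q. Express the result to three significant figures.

Solids balance on the clarifier gives (1+R)X = R·X_r, so R = X/(X_r − X) = 2990 / (7250 − 2990) = 0.7019.

R ≈ 0.702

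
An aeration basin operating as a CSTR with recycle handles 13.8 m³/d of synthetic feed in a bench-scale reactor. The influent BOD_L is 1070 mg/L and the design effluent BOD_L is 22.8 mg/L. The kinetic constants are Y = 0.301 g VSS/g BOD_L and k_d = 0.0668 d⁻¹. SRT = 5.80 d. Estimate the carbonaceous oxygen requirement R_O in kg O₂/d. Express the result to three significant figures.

R_O ≈ 10.00 kg O₂/d

Observed yield with endogenous decay: Y_obs = Y / (1 + k_d·θ_c) = 0.301 / (1 + 0.0668 × 5.80) = 0.301 / 1.387 = 0.2169 g VSS/g BOD_L.
Substrate removed = Q·(S₀ − S) = 13.8 m³/d × (1070 − 22.8) g/m³ = 1.45×10^4 g/d = 14.45 kg/d.
P_X = Y_obs·Q·(S₀ − S) = 0.2169 × 14.45 = 3.135 kg VSS/d.
R_O = Q·ΔS − 1.42 P_X = 14.45 − 4.452 = 9.999 kg O₂/d.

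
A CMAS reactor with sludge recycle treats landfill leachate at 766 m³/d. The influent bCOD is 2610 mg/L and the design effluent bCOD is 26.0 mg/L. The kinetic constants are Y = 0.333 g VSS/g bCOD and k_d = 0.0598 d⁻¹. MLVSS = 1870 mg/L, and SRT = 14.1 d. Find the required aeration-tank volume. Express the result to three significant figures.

V ≈ 2700 m³

Rearranging the biomass balance for a CMAS with decay, V = Y·Q·ΔS·θ_c / [X·(1+k_d θ_c)] = 0.333 × 766 × (2610 − 26.0) × 14.1 / [1870 × (1 + 0.0598 × 14.1)] = 9.29×10^6 / 3447 = 2696 m³.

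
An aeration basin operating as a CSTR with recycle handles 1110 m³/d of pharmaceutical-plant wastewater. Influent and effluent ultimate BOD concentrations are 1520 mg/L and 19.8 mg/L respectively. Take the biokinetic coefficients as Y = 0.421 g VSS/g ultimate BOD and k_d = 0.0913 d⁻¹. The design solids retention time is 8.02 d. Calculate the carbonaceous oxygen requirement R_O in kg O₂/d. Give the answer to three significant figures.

The observed yield is Y_obs = Y/(1 + k_d·θ_c) = 0.421 / (1 + 0.0913 × 8.02) = 0.421 / 1.732 = 0.2430 g VSS per g ultimate BOD removed.
ΔS = 1520 − 19.8 = 1500 mg/L, so the substrate removal rate is 1110 × 1500/1000 = 1665 kg ultimate BOD/d.
Biomass synthesised: P_X = Y_obs × 1665 = 404.7 kg VSS/d.
R_O = Q·(S₀ − S) − 1.42·P_X = 1665 − 1.42 × 404.7 = 1091 kg O₂/d.

R_O ≈ 1090 kg O₂/d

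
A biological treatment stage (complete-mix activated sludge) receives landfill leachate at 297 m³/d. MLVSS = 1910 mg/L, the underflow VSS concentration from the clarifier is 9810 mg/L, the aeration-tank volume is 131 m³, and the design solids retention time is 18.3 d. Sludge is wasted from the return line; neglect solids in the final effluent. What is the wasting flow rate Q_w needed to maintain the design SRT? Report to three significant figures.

Q_w = (V·X)/(θ_c X_r) = 131.0 × 1910 / (18.3 × 9810) = 1.394 m³/d.

Q_w ≈ 1.39 m³/d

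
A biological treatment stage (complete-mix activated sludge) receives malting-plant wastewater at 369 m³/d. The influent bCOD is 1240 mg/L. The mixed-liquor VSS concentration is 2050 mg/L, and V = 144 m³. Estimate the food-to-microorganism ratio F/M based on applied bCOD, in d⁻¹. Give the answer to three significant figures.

Food-to-microorganism ratio F/M = Q S₀ / (V X) = 369 × 1240 / (144.0 × 2050) = 1.550 d⁻¹.

F/M ≈ 1.55 d⁻¹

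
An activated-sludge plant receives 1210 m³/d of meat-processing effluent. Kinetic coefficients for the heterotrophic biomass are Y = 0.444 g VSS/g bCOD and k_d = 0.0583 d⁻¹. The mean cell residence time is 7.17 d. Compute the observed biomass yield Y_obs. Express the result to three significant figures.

Y_obs ≈ 0.313 g VSS/g bCOD

Observed yield with endogenous decay: Y_obs = Y / (1 + k_d·θ_c) = 0.444 / (1 + 0.0583 × 7.17) = 0.444 / 1.418 = 0.3131 g VSS/g bCOD.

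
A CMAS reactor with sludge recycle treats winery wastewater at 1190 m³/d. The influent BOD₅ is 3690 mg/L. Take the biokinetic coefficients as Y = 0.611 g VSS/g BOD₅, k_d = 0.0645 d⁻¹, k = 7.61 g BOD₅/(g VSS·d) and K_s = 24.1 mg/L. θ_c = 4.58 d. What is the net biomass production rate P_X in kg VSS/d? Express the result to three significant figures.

P_X ≈ 2070 kg VSS/d

From the Monod/SRT balance for a CMAS, S = K_s·(1+k_d θ_c)/[θ_c·(Y k − k_d) − 1] = 24.1 × (1 + 0.0645 × 4.58) / [4.58 × (0.611 × 7.61 − 0.0645) − 1] = 31.22 / 20.00 = 1.561 mg/L.
Correct the yield for decay: Y_obs = Y/(1 + k_d θ_c) = 0.611 / (1 + 0.0645 × 4.58) = 0.611 / 1.295 = 0.4717.
Q·(S₀ − S) = 1190 × (3690 − 1.56) × 10⁻³ = 4389 kg/d removed.
Net biomass production P_X = Y_obs × Q·(S₀ − S) = 0.4717 × 4389 = 2070 kg VSS/d.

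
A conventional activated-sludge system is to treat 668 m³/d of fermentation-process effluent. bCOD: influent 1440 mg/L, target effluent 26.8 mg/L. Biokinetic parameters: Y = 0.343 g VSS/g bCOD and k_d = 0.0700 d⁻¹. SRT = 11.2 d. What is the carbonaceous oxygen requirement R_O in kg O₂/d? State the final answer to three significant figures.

Correct the yield for decay: Y_obs = Y/(1 + k_d θ_c) = 0.343 / (1 + 0.0700 × 11.2) = 0.343 / 1.784 = 0.1923.
Substrate removed = Q·(S₀ − S) = 668 m³/d × (1440 − 26.8) g/m³ = 9.44×10^5 g/d = 944.0 kg/d.
Biomass synthesised: P_X = Y_obs × 944.0 = 181.5 kg VSS/d.
Carbonaceous O₂ demand = substrate oxidised − cell-mass equivalent = 944.0 − 1.42 × 181.5 = 686.3 kg O₂/d.

R_O ≈ 686 kg O₂/d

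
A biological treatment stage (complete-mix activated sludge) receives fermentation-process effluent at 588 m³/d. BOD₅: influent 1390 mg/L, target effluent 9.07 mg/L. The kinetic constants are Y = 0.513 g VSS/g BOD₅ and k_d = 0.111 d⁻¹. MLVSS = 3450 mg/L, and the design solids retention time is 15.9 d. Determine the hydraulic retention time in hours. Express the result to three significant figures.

From the SRT design equation V = Y Q (S₀−S) θ_c / [X (1 + k_d θ_c)] = 0.513 × 588 × (1390 − 9.07) × 15.9 / [3450 × (1 + 0.111 × 15.9)] = 6.62×10^6 / 9539 = 694.3 m³.
HRT = V/Q = 694.3 m³ / 588 m³·d⁻¹ = 1.181 d × 24 = 28.34 h.

τ ≈ 28.3 h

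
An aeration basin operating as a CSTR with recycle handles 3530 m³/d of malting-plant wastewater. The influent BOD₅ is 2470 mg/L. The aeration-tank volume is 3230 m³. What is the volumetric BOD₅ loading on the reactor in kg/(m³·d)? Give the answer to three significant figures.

Applied BOD₅ load per unit volume = Q·S₀/V = (3530 × 2470/1000)/3230 = 2.699 kg BOD₅·m⁻³·d⁻¹.

L_v ≈ 2.70 kg BOD₅/(m³·d)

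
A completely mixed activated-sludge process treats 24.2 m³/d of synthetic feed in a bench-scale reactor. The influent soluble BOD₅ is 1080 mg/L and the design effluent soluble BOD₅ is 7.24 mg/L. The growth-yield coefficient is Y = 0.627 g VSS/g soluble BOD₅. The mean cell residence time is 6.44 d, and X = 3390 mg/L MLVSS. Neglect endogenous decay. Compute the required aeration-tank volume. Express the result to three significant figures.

With k_d = 0 the design equation reduces to V = Y Q (S₀−S) θ_c / X = 0.627 × 24.2 × (1080 − 7.24) × 6.44 / 3390 = 30.92 m³.

V ≈ 30.9 m³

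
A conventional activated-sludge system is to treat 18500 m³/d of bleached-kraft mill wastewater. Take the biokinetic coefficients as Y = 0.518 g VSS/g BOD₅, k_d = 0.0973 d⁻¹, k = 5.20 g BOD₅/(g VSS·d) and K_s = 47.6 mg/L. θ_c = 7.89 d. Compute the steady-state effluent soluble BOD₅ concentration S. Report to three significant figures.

S ≈ 4.32 mg/L

For a completely mixed reactor with recycle the Lawrence–McCarty relation gives S = K_s·(1 + k_d·θ_c) / [θ_c·(Y·k − k_d) − 1] = 47.6 × (1 + 0.0973 × 7.89) / [7.89 × (0.518 × 5.20 − 0.0973) − 1] = 84.14 / 19.48 = 4.318 mg/L.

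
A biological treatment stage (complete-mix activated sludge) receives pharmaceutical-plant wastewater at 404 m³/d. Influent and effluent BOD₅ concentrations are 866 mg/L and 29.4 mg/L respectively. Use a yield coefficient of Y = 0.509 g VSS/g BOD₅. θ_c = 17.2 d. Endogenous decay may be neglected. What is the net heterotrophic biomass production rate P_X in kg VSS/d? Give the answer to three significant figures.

P_X ≈ 172 kg VSS/d

With endogenous decay neglected, the observed yield equals the true yield: Y_obs = Y = 0.509 g VSS/g BOD₅.
Mass of BOD₅ removed per day: Q(S₀ − S) = 404 × 836.6 g/m³ = 338.0 kg/d.
Biomass produced: P_X = Y_obs·Q·ΔS = 0.5090 × 338.0 ≈ 172.0 kg VSS/d.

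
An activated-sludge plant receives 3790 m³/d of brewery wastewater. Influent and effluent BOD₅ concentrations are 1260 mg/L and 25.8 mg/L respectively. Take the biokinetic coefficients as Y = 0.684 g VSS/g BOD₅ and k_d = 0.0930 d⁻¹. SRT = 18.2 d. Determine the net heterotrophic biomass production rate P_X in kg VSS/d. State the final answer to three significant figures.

P_X ≈ 1190 kg VSS/d

The observed yield is Y_obs = Y/(1 + k_d·θ_c) = 0.684 / (1 + 0.0930 × 18.2) = 0.684 / 2.693 = 0.2540 g VSS per g BOD₅ removed.
Substrate removed = Q·(S₀ − S) = 3790 m³/d × (1260 − 25.8) g/m³ = 4.68×10^6 g/d = 4678 kg/d.
So the net sludge growth is P_X = 0.2540 × 4678 = 1188 kg VSS/d.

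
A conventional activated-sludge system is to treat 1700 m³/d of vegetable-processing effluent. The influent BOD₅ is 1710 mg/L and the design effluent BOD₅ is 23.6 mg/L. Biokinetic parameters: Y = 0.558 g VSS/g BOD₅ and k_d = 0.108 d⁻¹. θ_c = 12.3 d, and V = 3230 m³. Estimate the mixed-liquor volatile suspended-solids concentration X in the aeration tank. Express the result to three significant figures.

X ≈ 2620 mg/L

From V·X·(1 + k_d·θ_c) = Y·Q·(S₀ − S)·θ_c: X = 0.558 × 1700 × (1710 − 23.6) × 12.3 / [3230 × (1 + 0.108 × 12.3)] = 2616 mg/L.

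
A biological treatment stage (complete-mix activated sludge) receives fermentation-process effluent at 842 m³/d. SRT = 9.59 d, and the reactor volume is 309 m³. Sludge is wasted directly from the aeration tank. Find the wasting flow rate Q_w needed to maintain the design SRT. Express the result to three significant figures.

With mixed-liquor wasting, θ_c = V/Q_w, so Q_w = V/θ_c = 309.0/9.59 = 32.22 m³/d.

Q_w ≈ 32.2 m³/d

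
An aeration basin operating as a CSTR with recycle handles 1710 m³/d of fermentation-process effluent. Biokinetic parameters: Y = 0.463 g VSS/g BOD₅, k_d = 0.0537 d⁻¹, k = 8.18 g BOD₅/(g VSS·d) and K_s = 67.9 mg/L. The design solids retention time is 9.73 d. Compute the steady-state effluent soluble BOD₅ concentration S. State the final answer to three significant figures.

From the Monod/SRT balance for a CMAS, S = K_s·(1+k_d θ_c)/[θ_c·(Y k − k_d) − 1] = 67.9 × (1 + 0.0537 × 9.73) / [9.73 × (0.463 × 8.18 − 0.0537) − 1] = 103.4 / 35.33 = 2.926 mg/L.

S ≈ 2.93 mg/L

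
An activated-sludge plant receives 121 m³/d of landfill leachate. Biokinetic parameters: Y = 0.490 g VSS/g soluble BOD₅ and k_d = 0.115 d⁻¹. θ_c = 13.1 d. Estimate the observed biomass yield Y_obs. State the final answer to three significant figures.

Y_obs ≈ 0.195 g VSS/g soluble BOD₅

Y_obs = Y / (1 + k_d θ_c) = 0.490 / (1 + 0.115 × 13.1) = 0.490 / 2.506 = 0.1955.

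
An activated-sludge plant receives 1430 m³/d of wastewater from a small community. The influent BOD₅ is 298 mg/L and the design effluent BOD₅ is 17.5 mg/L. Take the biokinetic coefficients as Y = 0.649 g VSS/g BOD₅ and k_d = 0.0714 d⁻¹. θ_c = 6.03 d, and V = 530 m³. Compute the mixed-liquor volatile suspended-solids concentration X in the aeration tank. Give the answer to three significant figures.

X ≈ 2070 mg/L

X = Y·Q·ΔS·θ_c / [V·(1 + k_d θ_c)] = 0.649 × 1430 × (298 − 17.5) × 6.03 / [530 × (1 + 0.0714 × 6.03)] = 2070 mg/L.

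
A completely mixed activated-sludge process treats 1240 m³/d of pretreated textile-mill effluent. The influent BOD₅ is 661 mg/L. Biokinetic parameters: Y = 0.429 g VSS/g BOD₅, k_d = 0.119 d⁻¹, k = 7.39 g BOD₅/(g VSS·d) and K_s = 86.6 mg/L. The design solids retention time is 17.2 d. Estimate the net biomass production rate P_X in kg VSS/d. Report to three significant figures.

P_X ≈ 115 kg VSS/d

Effluent substrate depends only on kinetics and SRT: S = K_s(1 + k_d θ_c) / [θ_c(Yk − k_d) − 1] = 86.6 × (1 + 0.119 × 17.2) / [17.2 × (0.429 × 7.39 − 0.119) − 1] = 263.9 / 51.48 = 5.125 mg/L.
Correct the yield for decay: Y_obs = Y/(1 + k_d θ_c) = 0.429 / (1 + 0.119 × 17.2) = 0.429 / 3.047 = 0.1408.
Q·(S₀ − S) = 1240 × (661 − 5.13) × 10⁻³ = 813.3 kg/d removed.
Biomass produced: P_X = Y_obs·Q·ΔS = 0.1408 × 813.3 ≈ 114.5 kg VSS/d.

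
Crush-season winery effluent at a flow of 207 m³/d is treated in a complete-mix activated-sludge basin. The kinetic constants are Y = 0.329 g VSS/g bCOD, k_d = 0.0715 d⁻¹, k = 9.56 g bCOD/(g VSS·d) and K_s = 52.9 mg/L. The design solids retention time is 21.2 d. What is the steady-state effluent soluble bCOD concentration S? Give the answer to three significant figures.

S ≈ 2.07 mg/L

For a completely mixed reactor with recycle the Lawrence–McCarty relation gives S = K_s·(1 + k_d·θ_c) / [θ_c·(Y·k − k_d) − 1] = 52.9 × (1 + 0.0715 × 21.2) / [21.2 × (0.329 × 9.56 − 0.0715) − 1] = 133.1 / 64.16 = 2.074 mg/L.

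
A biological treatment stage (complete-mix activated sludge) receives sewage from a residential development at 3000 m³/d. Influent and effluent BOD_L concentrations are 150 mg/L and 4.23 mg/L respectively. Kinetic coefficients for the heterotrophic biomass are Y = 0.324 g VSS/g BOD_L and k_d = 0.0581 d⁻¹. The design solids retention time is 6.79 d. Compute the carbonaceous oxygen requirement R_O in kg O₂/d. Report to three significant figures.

R_O ≈ 293 kg O₂/d

Observed yield with endogenous decay: Y_obs = Y / (1 + k_d·θ_c) = 0.324 / (1 + 0.0581 × 6.79) = 0.324 / 1.394 = 0.2323 g VSS/g BOD_L.
Substrate removed = Q·(S₀ − S) = 3000 m³/d × (150 − 4.23) g/m³ = 4.37×10^5 g/d = 437.3 kg/d.
Net sludge production P_X = 0.2323 × 437.3 = 101.6 kg VSS/d.
Carbonaceous O₂ demand = substrate oxidised − cell-mass equivalent = 437.3 − 1.42 × 101.6 = 293.0 kg O₂/d.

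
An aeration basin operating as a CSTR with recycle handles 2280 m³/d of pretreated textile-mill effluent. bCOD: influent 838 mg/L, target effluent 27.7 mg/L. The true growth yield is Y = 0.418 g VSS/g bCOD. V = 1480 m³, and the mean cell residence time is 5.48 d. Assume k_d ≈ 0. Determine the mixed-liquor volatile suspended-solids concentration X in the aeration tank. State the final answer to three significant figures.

Without decay, X = Y Q (S₀−S) θ_c / V = 0.418 × 2280 × (838 − 27.7) × 5.48 / 1480 = 2859 mg/L.

X ≈ 2860 mg/L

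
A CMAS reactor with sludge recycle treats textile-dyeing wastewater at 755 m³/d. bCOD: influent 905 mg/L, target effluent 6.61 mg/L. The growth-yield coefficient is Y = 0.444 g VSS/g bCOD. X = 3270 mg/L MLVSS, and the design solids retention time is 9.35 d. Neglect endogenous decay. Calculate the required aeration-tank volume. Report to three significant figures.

V·X = Y·Q·ΔS·θ_c gives V = 0.444 × 755 × (905 − 6.61) × 9.35 / 3270 = 861.1 m³.

V ≈ 861 m³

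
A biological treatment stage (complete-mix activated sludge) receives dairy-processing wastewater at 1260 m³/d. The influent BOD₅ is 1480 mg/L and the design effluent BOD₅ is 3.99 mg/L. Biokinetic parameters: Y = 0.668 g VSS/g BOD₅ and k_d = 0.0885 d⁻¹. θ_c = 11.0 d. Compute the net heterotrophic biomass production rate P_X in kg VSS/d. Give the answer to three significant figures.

P_X ≈ 630 kg VSS/d

Observed yield with endogenous decay: Y_obs = Y / (1 + k_d·θ_c) = 0.668 / (1 + 0.0885 × 11.0) = 0.668 / 1.974 = 0.3385 g VSS/g BOD₅.
Q·(S₀ − S) = 1260 × (1480 − 3.99) × 10⁻³ = 1860 kg/d removed.
Net biomass production P_X = Y_obs × Q·(S₀ − S) = 0.3385 × 1860 = 629.5 kg VSS/d.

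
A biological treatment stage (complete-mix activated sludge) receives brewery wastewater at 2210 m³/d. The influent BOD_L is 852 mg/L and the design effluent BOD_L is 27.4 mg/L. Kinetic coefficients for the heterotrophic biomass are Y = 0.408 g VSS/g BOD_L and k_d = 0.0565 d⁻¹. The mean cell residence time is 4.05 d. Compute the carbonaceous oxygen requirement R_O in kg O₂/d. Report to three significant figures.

R_O ≈ 963 kg O₂/d

Correct the yield for decay: Y_obs = Y/(1 + k_d θ_c) = 0.408 / (1 + 0.0565 × 4.05) = 0.408 / 1.229 = 0.3320.
Mass of BOD_L removed per day: Q(S₀ − S) = 2210 × 824.6 g/m³ = 1822 kg/d.
Biomass synthesised: P_X = Y_obs × 1822 = 605.1 kg VSS/d.
R_O = Q·(S₀ − S) − 1.42·P_X = 1822 − 1.42 × 605.1 = 963.2 kg O₂/d.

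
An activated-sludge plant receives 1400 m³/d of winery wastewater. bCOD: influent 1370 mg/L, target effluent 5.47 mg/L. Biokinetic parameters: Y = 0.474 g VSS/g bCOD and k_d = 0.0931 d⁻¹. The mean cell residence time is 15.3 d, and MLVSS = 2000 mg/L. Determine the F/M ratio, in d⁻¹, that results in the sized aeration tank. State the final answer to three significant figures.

F/M ≈ 0.336 d⁻¹

From the SRT design equation V = Y Q (S₀−S) θ_c / [X (1 + k_d θ_c)] = 0.474 × 1400 × (1370 − 5.47) × 15.3 / [2000 × (1 + 0.0931 × 15.3)] = 1.39×10^7 / 4849 = 2857 m³.
F/M = Q·S₀ / (V·X) = 1400 × 1370 / (2857 × 2000) = 0.3356 g bCOD·(g VSS·d)⁻¹.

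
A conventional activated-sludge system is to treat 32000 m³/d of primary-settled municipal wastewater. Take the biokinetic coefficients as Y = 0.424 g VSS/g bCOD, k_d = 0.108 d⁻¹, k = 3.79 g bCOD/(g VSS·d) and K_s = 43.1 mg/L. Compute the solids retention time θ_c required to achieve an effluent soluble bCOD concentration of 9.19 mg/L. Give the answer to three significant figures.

θ_c ≈ 5.73 d

Specific growth rate at S = 9.19 mg/L: μ = YkS/(K_s+S) = 0.424·3.79·9.19/(43.1+9.19) = 0.2824 d⁻¹.
Then 1/θ_c = μ − k_d = 0.2824 − 0.108 = 0.1744 d⁻¹, giving θ_c = 5.733 d.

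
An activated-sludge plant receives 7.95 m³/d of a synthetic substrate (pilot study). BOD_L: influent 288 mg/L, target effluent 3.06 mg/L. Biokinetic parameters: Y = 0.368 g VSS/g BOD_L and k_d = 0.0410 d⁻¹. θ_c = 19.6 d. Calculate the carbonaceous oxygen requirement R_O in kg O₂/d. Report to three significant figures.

The observed yield is Y_obs = Y/(1 + k_d·θ_c) = 0.368 / (1 + 0.0410 × 19.6) = 0.368 / 1.804 = 0.2040 g VSS per g BOD_L removed.
Q·(S₀ − S) = 7.95 × (288 − 3.06) × 10⁻³ = 2.265 kg/d removed.
P_X = Y_obs·Q·(S₀ − S) = 0.2040 × 2.265 = 0.4622 kg VSS/d.
R_O = Q·(S₀ − S) − 1.42·P_X = 2.265 − 1.42 × 0.4622 = 1.609 kg O₂/d.

R_O ≈ 1.61 kg O₂/d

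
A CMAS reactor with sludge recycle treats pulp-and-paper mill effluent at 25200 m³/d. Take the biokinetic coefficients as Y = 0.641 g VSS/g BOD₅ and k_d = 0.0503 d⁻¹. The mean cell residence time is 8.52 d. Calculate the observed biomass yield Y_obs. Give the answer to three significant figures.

Y_obs = Y / (1 + k_d θ_c) = 0.641 / (1 + 0.0503 × 8.52) = 0.641 / 1.429 = 0.4487.

Y_obs ≈ 0.449 g VSS/g BOD₅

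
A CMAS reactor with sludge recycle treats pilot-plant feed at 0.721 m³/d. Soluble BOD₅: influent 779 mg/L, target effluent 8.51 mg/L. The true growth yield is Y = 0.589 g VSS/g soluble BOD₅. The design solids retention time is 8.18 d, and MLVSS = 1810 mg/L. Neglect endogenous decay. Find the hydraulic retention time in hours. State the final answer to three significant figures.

With k_d = 0 the design equation reduces to V = Y Q (S₀−S) θ_c / X = 0.589 × 0.721 × (779 − 8.51) × 8.18 / 1810 = 1.479 m³.
Hydraulic retention time τ = V/Q = 1.479 / 0.721 = 2.051 d = 49.22 h.

τ ≈ 49.2 h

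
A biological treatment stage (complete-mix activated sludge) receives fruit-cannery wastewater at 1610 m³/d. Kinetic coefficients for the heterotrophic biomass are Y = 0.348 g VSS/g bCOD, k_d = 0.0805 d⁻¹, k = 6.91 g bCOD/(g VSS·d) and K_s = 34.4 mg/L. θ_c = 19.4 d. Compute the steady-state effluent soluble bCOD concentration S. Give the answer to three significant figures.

S ≈ 2.00 mg/L

From the Monod/SRT balance for a CMAS, S = K_s·(1+k_d θ_c)/[θ_c·(Y k − k_d) − 1] = 34.4 × (1 + 0.0805 × 19.4) / [19.4 × (0.348 × 6.91 − 0.0805) − 1] = 88.12 / 44.09 = 1.999 mg/L.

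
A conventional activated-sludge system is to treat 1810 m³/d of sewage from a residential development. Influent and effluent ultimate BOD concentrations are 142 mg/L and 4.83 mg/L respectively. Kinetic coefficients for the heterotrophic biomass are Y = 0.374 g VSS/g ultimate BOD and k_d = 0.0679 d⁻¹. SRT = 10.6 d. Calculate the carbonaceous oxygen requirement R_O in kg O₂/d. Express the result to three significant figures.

Y_obs = Y / (1 + k_d θ_c) = 0.374 / (1 + 0.0679 × 10.6) = 0.374 / 1.720 = 0.2175.
Substrate removed = Q·(S₀ − S) = 1810 m³/d × (142 − 4.83) g/m³ = 2.48×10^5 g/d = 248.3 kg/d.
P_X = Y_obs·Q·(S₀ − S) = 0.2175 × 248.3 = 53.99 kg VSS/d.
R_O = Q·ΔS − 1.42 P_X = 248.3 − 76.67 = 171.6 kg O₂/d.

R_O ≈ 172 kg O₂/d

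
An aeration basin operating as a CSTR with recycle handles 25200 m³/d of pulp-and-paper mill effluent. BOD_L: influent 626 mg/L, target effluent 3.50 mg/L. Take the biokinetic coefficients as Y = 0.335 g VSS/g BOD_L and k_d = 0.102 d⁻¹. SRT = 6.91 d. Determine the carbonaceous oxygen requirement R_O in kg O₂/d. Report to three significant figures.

Y_obs = Y / (1 + k_d θ_c) = 0.335 / (1 + 0.102 × 6.91) = 0.335 / 1.705 = 0.1965.
Q·(S₀ − S) = 25200 × (626 − 3.50) × 10⁻³ = 15687 kg/d removed.
Biomass synthesised: P_X = Y_obs × 15687 = 3083 kg VSS/d.
R_O = Q·(S₀ − S) − 1.42·P_X = 15687 − 1.42 × 3083 = 11310 kg O₂/d.

R_O ≈ 11300 kg O₂/d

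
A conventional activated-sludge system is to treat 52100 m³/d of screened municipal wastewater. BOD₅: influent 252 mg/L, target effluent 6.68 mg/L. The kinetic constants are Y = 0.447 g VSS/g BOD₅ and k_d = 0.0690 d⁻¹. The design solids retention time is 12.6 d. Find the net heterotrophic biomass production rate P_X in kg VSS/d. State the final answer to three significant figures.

P_X ≈ 3060 kg VSS/d

The observed yield is Y_obs = Y/(1 + k_d·θ_c) = 0.447 / (1 + 0.0690 × 12.6) = 0.447 / 1.869 = 0.2391 g VSS per g BOD₅ removed.
Mass of BOD₅ removed per day: Q(S₀ − S) = 52100 × 245.3 g/m³ = 12781 kg/d.
P_X = Y_obs · Q(S₀ − S) = 0.2391 × 12781 = 3056 kg VSS/d.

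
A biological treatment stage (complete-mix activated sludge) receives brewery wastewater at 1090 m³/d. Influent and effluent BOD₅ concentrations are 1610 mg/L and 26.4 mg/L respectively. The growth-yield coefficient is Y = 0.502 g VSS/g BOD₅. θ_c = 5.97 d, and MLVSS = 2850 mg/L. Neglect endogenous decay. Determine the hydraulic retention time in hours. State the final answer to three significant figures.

V·X = Y·Q·ΔS·θ_c gives V = 0.502 × 1090 × (1610 − 26.4) × 5.97 / 2850 = 1815 m³.
τ = V/Q = 1815/1090 = 1.665 d, or 39.97 h.

τ ≈ 40.0 h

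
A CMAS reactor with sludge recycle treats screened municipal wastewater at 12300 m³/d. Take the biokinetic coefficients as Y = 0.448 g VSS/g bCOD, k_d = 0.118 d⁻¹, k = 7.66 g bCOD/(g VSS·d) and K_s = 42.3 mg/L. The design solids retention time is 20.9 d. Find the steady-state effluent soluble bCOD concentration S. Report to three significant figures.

S ≈ 2.15 mg/L

Effluent substrate depends only on kinetics and SRT: S = K_s(1 + k_d θ_c) / [θ_c(Yk − k_d) − 1] = 42.3 × (1 + 0.118 × 20.9) / [20.9 × (0.448 × 7.66 − 0.118) − 1] = 146.6 / 68.26 = 2.148 mg/L.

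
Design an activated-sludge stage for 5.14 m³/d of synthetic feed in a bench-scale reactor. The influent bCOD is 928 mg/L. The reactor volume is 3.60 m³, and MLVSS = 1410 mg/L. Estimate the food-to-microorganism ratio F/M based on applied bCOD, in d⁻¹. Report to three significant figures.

F/M ≈ 0.940 d⁻¹

Food-to-microorganism ratio F/M = Q S₀ / (V X) = 5.14 × 928 / (3.600 × 1410) = 0.9397 d⁻¹.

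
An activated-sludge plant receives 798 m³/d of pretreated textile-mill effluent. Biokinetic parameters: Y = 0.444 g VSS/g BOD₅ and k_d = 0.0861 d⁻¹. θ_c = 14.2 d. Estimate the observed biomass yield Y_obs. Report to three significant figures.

Y_obs ≈ 0.200 g VSS/g BOD₅

Y_obs = Y / (1 + k_d θ_c) = 0.444 / (1 + 0.0861 × 14.2) = 0.444 / 2.223 = 0.1998.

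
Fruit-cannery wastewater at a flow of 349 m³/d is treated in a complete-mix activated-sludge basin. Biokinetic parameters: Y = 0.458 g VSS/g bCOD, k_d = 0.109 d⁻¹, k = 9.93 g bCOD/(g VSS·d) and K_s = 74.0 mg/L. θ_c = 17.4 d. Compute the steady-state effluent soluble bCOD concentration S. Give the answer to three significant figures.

S ≈ 2.81 mg/L

Effluent substrate depends only on kinetics and SRT: S = K_s(1 + k_d θ_c) / [θ_c(Yk − k_d) − 1] = 74.0 × (1 + 0.109 × 17.4) / [17.4 × (0.458 × 9.93 − 0.109) − 1] = 214.3 / 76.24 = 2.812 mg/L.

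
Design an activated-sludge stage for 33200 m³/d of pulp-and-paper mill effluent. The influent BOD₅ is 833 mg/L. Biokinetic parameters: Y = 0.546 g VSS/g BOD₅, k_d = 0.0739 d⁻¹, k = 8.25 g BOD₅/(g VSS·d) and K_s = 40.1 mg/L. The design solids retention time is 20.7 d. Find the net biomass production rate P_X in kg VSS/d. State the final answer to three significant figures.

From the Monod/SRT balance for a CMAS, S = K_s·(1+k_d θ_c)/[θ_c·(Y k − k_d) − 1] = 40.1 × (1 + 0.0739 × 20.7) / [20.7 × (0.546 × 8.25 − 0.0739) − 1] = 101.4 / 90.71 = 1.118 mg/L.
Y_obs = Y / (1 + k_d θ_c) = 0.546 / (1 + 0.0739 × 20.7) = 0.546 / 2.530 = 0.2158.
Mass of BOD₅ removed per day: Q(S₀ − S) = 33200 × 831.9 g/m³ = 27618 kg/d.
P_X = Y_obs · Q(S₀ − S) = 0.2158 × 27618 = 5961 kg VSS/d.

P_X ≈ 5960 kg VSS/d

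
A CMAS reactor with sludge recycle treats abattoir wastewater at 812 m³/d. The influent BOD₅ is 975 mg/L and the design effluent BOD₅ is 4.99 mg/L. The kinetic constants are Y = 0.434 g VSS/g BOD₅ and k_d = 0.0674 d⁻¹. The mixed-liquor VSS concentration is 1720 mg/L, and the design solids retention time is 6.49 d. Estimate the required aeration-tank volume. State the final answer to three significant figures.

V ≈ 897 m³

From the SRT design equation V = Y Q (S₀−S) θ_c / [X (1 + k_d θ_c)] = 0.434 × 812 × (975 − 4.99) × 6.49 / [1720 × (1 + 0.0674 × 6.49)] = 2.22×10^6 / 2472 = 897.3 m³.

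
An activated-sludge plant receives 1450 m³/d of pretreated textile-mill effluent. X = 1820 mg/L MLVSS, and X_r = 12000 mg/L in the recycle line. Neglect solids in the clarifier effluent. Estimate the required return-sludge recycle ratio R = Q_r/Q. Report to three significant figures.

R ≈ 0.179

Mass balance around the secondary clarifier (neglecting effluent solids): R = X / (X_r − X) = 1820 / (12000 − 1820) = 0.1788.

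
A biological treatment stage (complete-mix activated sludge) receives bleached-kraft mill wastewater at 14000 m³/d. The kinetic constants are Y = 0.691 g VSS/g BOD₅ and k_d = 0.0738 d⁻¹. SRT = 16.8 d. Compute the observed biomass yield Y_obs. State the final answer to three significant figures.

Y_obs ≈ 0.309 g VSS/g BOD₅

The observed yield is Y_obs = Y/(1 + k_d·θ_c) = 0.691 / (1 + 0.0738 × 16.8) = 0.691 / 2.240 = 0.3085 g VSS per g BOD₅ removed.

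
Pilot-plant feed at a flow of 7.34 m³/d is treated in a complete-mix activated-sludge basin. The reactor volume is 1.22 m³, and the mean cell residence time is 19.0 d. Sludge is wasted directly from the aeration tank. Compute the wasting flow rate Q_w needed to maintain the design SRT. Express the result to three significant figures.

Wasting from the aeration tank: Q_w = V / θ_c = 1.220 / 19.0 = 0.06421 m³/d.

Q_w ≈ 0.0642 m³/d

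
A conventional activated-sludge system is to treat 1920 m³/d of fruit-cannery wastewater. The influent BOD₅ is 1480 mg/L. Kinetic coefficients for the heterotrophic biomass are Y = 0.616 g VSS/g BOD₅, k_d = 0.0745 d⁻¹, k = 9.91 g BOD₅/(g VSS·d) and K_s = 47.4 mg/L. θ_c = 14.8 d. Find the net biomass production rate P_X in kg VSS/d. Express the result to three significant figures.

P_X ≈ 832 kg VSS/d

Effluent substrate depends only on kinetics and SRT: S = K_s(1 + k_d θ_c) / [θ_c(Yk − k_d) − 1] = 47.4 × (1 + 0.0745 × 14.8) / [14.8 × (0.616 × 9.91 − 0.0745) − 1] = 99.66 / 88.24 = 1.129 mg/L.
Observed yield with endogenous decay: Y_obs = Y / (1 + k_d·θ_c) = 0.616 / (1 + 0.0745 × 14.8) = 0.616 / 2.103 = 0.2930 g VSS/g BOD₅.
Substrate removed = Q·(S₀ − S) = 1920 m³/d × (1480 − 1.13) g/m³ = 2.84×10^6 g/d = 2839 kg/d.
Biomass produced: P_X = Y_obs·Q·ΔS = 0.2930 × 2839 ≈ 831.9 kg VSS/d.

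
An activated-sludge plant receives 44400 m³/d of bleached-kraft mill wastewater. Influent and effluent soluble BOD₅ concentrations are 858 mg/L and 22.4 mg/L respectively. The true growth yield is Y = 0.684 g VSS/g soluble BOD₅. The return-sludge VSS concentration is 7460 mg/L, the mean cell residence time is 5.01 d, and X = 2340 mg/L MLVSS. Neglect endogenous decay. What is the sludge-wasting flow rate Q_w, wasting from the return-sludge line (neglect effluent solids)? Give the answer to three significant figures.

V·X = Y·Q·ΔS·θ_c gives V = 0.684 × 44400 × (858 − 22.4) × 5.01 / 2340 = 54332 m³.
Q_w = (V·X)/(θ_c X_r) = 54332 × 2340 / (5.01 × 7460) = 3402 m³/d.

Q_w ≈ 3400 m³/d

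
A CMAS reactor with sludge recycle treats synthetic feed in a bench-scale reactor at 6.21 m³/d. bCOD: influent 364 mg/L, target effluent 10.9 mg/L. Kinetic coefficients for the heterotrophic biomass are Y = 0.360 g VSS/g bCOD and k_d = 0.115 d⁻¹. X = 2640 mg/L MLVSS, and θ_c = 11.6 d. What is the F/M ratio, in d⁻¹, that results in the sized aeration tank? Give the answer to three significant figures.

From the SRT design equation V = Y Q (S₀−S) θ_c / [X (1 + k_d θ_c)] = 0.360 × 6.21 × (364 − 10.9) × 11.6 / [2640 × (1 + 0.115 × 11.6)] = 9.16×10^3 / 6162 = 1.486 m³.
F/M = applied load / biomass = Q·S₀/(V·X) = 6.21 × 364 / (1.486 × 2640) = 0.5762 d⁻¹.

F/M ≈ 0.576 d⁻¹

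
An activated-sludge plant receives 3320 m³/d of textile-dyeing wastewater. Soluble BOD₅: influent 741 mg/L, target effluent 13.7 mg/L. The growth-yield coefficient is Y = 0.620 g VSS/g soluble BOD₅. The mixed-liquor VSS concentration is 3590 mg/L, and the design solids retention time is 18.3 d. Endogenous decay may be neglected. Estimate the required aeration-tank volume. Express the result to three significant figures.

With k_d = 0 the design equation reduces to V = Y Q (S₀−S) θ_c / X = 0.620 × 3320 × (741 − 13.7) × 18.3 / 3590 = 7631 m³.

V ≈ 7630 m³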